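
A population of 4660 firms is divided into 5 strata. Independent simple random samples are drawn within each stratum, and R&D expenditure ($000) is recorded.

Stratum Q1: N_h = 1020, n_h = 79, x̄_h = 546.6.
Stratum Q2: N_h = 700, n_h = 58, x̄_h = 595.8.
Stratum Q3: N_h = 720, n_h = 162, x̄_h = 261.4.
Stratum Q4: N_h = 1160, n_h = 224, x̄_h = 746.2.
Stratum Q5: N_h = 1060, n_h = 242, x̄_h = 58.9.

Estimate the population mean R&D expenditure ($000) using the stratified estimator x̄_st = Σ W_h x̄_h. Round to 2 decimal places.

x̄_st ≈ 448.68

N = Σ N_h = 4660. Stratum weights W_h = N_h/N.
x̄_st = (1020·546.6 + 700·595.8 + 720·261.4 + 1160·746.2 + 1060·58.9) / 4660 = 448.6751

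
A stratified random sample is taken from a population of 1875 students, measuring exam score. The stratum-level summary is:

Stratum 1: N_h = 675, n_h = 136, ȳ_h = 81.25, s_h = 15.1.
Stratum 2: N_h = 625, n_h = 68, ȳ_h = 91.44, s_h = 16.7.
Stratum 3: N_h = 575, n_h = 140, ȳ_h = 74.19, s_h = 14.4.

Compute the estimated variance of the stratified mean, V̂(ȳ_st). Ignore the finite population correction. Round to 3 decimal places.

V̂(ȳ_st) = Σ W_h² s_h²/n_h, with W_h = N_h/N and N = 1875:
  stratum 1: (675/1875)²·15.1²/136 = 0.21728
  stratum 2: (625/1875)²·16.7²/68 = 0.455703
  stratum 3: (575/1875)²·14.4²/140 = 0.139293
V̂(ȳ_st) = 0.812276

V̂(ȳ_st) ≈ 0.812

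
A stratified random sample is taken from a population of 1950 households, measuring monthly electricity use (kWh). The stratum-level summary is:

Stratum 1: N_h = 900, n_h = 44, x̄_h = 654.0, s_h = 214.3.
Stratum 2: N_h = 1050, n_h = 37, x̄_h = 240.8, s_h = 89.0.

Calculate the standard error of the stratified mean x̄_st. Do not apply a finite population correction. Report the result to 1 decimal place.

SE(x̄_st) ≈ 16.9

V̂(x̄_st) = Σ W_h² s_h²/n_h, with W_h = N_h/N and N = 1950:
  stratum 1: (900/1950)²·214.3²/44 = 222.335
  stratum 2: (1050/1950)²·89.0²/37 = 62.0708
V̂(x̄_st) = 284.406
SE(x̄_st) = √284.406 = 16.8643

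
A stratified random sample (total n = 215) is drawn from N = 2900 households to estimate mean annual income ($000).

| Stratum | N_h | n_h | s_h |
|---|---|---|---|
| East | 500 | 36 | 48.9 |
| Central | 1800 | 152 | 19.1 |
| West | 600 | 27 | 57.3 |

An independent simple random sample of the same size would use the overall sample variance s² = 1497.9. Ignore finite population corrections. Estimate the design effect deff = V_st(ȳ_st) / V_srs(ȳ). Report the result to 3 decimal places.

V̂(ȳ_st) = Σ W_h² s_h²/n_h, with W_h = N_h/N and N = 2900:
  stratum East: (500/2900)²·48.9²/36 = 1.97451
  stratum Central: (1800/2900)²·19.1²/152 = 0.924639
  stratum West: (600/2900)²·57.3²/27 = 5.20537
V_st = 8.10452
V_srs = s²/n = 1497.9/215 = 6.96698
deff = V_st / V_srs = 8.10452/6.96698 = 1.1633

deff ≈ 1.163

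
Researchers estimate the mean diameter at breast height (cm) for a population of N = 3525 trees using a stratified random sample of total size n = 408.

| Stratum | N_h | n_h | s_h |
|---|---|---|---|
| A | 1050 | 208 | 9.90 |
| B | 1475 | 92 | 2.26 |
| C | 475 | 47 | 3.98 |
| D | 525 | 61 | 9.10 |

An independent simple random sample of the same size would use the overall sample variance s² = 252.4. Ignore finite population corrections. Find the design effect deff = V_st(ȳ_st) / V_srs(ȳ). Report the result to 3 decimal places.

V̂(ȳ_st) = Σ W_h² s_h²/n_h, with W_h = N_h/N and N = 3525:
  stratum A: (1050/3525)²·9.90²/208 = 0.0418088
  stratum B: (1475/3525)²·2.26²/92 = 0.00972064
  stratum C: (475/3525)²·3.98²/47 = 0.0061198
  stratum D: (525/3525)²·9.10²/61 = 0.030113
V_st = 0.0877622
V_srs = s²/n = 252.4/408 = 0.618627
deff = V_st / V_srs = 0.0877622/0.618627 = 0.1419

deff ≈ 0.142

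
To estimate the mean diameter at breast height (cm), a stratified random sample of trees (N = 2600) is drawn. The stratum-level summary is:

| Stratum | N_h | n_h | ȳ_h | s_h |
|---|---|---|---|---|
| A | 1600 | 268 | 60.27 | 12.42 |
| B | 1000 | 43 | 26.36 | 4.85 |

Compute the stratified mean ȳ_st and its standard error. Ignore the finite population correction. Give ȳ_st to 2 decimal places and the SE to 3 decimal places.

ȳ_st = Σ W_h ȳ_h = (1600·60.27 + 1000·26.36)/2600 = 47.22769
V̂(ȳ_st) = Σ W_h² s_h²/n_h, with W_h = N_h/N and N = 2600:
  stratum A: (1600/2600)²·12.42²/268 = 0.217972
  stratum B: (1000/2600)²·4.85²/43 = 0.0809223
V̂(ȳ_st) = 0.298895
SE(ȳ_st) = √0.298895 = 0.546713

ȳ_st ≈ 47.23, SE ≈ 0.547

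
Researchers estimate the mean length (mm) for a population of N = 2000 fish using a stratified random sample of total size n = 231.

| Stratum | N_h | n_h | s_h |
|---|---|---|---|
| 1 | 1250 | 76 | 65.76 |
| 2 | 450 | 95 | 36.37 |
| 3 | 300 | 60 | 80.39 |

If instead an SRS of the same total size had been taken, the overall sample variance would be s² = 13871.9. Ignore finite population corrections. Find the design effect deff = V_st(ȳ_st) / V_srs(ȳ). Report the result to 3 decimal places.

deff ≈ 0.422

V̂(ȳ_st) = Σ W_h² s_h²/n_h, with W_h = N_h/N and N = 2000:
  stratum 1: (1250/2000)²·65.76²/76 = 22.2264
  stratum 2: (450/2000)²·36.37²/95 = 0.704901
  stratum 3: (300/2000)²·80.39²/60 = 2.42346
V_st = 25.3548
V_srs = s²/n = 13871.9/231 = 60.0515
deff = V_st / V_srs = 25.3548/60.0515 = 0.4222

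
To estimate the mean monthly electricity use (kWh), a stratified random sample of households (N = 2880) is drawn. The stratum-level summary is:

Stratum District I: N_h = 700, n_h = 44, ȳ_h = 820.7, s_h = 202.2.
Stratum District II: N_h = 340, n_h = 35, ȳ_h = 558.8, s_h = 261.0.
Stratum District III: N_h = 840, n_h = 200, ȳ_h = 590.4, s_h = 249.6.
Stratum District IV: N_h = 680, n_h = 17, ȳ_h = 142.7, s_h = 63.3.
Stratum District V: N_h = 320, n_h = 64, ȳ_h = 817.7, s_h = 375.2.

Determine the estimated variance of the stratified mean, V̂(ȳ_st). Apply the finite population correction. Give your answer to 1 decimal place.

V̂(ȳ_st) ≈ 130.5

V̂(ȳ_st) = Σ W_h² (1 − n_h/N_h) s_h²/n_h, with W_h = N_h/N and N = 2880:
  stratum District I: (700/2880)²·(1 − 44/700)·202.2²/44 = 51.443
  stratum District II: (340/2880)²·(1 − 35/340)·261.0²/35 = 24.3336
  stratum District III: (840/2880)²·(1 − 200/840)·249.6²/200 = 20.1899
  stratum District IV: (680/2880)²·(1 − 17/680)·63.3²/17 = 12.8114
  stratum District V: (320/2880)²·(1 − 64/320)·375.2²/64 = 21.7245
V̂(ȳ_st) = 130.502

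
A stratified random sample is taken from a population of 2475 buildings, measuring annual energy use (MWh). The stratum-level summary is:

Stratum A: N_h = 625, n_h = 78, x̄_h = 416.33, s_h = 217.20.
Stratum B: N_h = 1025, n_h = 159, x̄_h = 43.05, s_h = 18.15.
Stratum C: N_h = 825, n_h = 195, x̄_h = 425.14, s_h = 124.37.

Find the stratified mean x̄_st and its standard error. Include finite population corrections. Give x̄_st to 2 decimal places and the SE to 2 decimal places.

x̄_st ≈ 264.68, SE ≈ 6.39

x̄_st = Σ W_h x̄_h = (625·416.33 + 1025·43.05 + 825·425.14)/2475 = 264.67596
V̂(x̄_st) = Σ W_h² (1 − n_h/N_h) s_h²/n_h, with W_h = N_h/N and N = 2475:
  stratum A: (625/2475)²·(1 − 78/625)·217.20²/78 = 33.7553
  stratum B: (1025/2475)²·(1 − 159/1025)·18.15²/159 = 0.300225
  stratum C: (825/2475)²·(1 − 195/825)·124.37²/195 = 6.7304
V̂(x̄_st) = 40.7859
SE(x̄_st) = √40.7859 = 6.38639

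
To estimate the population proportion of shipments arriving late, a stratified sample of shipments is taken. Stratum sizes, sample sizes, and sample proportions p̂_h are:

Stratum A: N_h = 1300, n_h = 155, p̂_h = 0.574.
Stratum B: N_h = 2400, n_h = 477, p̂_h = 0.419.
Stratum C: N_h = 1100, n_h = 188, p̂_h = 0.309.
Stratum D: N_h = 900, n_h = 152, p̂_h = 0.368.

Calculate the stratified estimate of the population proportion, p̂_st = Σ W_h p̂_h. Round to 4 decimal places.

N = 5700; stratum weights W_h = N_h/N.
p̂_st = Σ W_h p̂_h = (1300·0.574 + 2400·0.419 + 1100·0.309 + 900·0.368)/5700 = 0.42507

p̂_st ≈ 0.4251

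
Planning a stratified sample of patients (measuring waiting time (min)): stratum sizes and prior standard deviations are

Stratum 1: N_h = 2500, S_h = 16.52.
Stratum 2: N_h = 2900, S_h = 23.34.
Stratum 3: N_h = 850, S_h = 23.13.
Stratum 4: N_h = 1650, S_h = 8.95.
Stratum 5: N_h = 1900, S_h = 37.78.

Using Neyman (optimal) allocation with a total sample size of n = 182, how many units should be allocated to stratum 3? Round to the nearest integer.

17

Neyman allocation: n_h = n · N_h S_h / Σ N_i S_i, with n = 182.
  stratum 1: N_h·S_h = 2500·16.52 = 41300.00
  stratum 2: N_h·S_h = 2900·23.34 = 67686.00
  stratum 3: N_h·S_h = 850·23.13 = 19660.50
  stratum 4: N_h·S_h = 1650·8.95 = 14767.50
  stratum 5: N_h·S_h = 1900·37.78 = 71782.00
Σ N_h S_h = 215196.00
n for stratum 3 = 182·19660.50/215196.00 = 16.628 → 17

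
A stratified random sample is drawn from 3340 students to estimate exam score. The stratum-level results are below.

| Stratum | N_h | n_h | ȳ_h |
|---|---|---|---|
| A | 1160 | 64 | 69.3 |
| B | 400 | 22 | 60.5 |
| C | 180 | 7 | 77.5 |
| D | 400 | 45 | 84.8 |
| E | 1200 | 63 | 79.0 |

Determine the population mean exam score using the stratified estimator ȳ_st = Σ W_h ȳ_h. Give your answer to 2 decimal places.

N = Σ N_h = 3340. Stratum weights W_h = N_h/N.
ȳ_st = (1160·69.3 + 400·60.5 + 180·77.5 + 400·84.8 + 1200·79.0) / 3340 = 74.0293

ȳ_st ≈ 74.03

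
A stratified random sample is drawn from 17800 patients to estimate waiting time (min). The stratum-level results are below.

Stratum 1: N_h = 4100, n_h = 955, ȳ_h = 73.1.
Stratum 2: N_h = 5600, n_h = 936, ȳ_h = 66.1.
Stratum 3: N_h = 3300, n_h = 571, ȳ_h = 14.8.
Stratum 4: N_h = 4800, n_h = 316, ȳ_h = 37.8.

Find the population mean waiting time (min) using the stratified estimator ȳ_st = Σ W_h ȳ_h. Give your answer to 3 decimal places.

N = Σ N_h = 17800. Stratum weights W_h = N_h/N.
ȳ_st = (4100·73.1 + 5600·66.1 + 3300·14.8 + 4800·37.8) / 17800 = 50.57022

ȳ_st ≈ 50.570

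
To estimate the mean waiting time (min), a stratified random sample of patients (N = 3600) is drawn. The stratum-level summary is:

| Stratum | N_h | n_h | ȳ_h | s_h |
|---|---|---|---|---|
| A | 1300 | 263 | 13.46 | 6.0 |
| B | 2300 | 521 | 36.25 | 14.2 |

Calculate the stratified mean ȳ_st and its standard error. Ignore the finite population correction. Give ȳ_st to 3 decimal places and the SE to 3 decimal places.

ȳ_st = Σ W_h ȳ_h = (1300·13.46 + 2300·36.25)/3600 = 28.02028
V̂(ȳ_st) = Σ W_h² s_h²/n_h, with W_h = N_h/N and N = 3600:
  stratum A: (1300/3600)²·6.0²/263 = 0.0178496
  stratum B: (2300/3600)²·14.2²/521 = 0.157975
V̂(ȳ_st) = 0.175825
SE(ȳ_st) = √0.175825 = 0.419315

ȳ_st ≈ 28.020, SE ≈ 0.419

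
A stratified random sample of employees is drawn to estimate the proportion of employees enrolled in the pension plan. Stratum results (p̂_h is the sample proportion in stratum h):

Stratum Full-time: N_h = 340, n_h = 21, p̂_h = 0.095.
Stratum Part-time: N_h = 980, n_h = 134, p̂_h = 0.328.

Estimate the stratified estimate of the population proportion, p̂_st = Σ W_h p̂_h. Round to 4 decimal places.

p̂_st ≈ 0.2680

N = 1320; stratum weights W_h = N_h/N.
p̂_st = Σ W_h p̂_h = (340·0.095 + 980·0.328)/1320 = 0.26798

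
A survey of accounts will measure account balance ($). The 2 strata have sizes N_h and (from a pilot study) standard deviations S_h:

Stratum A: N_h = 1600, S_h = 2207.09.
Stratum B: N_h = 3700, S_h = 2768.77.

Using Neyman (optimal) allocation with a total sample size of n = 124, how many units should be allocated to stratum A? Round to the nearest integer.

32

Neyman allocation: n_h = n · N_h S_h / Σ N_i S_i, with n = 124.
  stratum A: N_h·S_h = 1600·2207.09 = 3531344.00
  stratum B: N_h·S_h = 3700·2768.77 = 10244449.00
Σ N_h S_h = 13775793.00
n for stratum A = 124·3531344.00/13775793.00 = 31.787 → 32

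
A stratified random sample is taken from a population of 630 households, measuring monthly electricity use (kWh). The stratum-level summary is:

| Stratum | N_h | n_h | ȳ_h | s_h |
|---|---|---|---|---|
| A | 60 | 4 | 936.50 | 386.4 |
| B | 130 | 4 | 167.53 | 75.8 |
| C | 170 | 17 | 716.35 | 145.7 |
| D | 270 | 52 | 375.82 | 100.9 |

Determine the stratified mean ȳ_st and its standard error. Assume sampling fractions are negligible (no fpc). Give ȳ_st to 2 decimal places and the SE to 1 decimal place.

ȳ_st ≈ 478.13, SE ≈ 22.9

ȳ_st = Σ W_h ȳ_h = (60·936.50 + 130·167.53 + 170·716.35 + 270·375.82)/630 = 478.12667
V̂(ȳ_st) = Σ W_h² s_h²/n_h, with W_h = N_h/N and N = 630:
  stratum A: (60/630)²·386.4²/4 = 338.56
  stratum B: (130/630)²·75.8²/4 = 61.1623
  stratum C: (170/630)²·145.7²/17 = 90.9258
  stratum D: (270/630)²·100.9²/52 = 35.9605
V̂(ȳ_st) = 526.609
SE(ȳ_st) = √526.609 = 22.948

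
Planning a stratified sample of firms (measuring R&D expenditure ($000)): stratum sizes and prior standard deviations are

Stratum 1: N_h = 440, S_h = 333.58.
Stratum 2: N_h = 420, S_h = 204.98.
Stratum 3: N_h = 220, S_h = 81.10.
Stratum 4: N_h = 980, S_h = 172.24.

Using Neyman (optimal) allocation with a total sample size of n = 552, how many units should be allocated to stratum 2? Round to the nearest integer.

113

Neyman allocation: n_h = n · N_h S_h / Σ N_i S_i, with n = 552.
  stratum 1: N_h·S_h = 440·333.58 = 146775.20
  stratum 2: N_h·S_h = 420·204.98 = 86091.60
  stratum 3: N_h·S_h = 220·81.10 = 17842.00
  stratum 4: N_h·S_h = 980·172.24 = 168795.20
Σ N_h S_h = 419504.00
n for stratum 2 = 552·86091.60/419504.00 = 113.283 → 113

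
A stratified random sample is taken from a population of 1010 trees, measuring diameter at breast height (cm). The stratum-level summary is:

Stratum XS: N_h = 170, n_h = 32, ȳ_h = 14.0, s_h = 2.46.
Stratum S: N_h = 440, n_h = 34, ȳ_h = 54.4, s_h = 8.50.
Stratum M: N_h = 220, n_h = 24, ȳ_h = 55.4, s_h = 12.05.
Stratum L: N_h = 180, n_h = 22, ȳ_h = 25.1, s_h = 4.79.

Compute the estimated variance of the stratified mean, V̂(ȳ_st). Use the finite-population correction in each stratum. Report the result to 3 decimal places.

V̂(ȳ_st) ≈ 0.661

V̂(ȳ_st) = Σ W_h² (1 − n_h/N_h) s_h²/n_h, with W_h = N_h/N and N = 1010:
  stratum XS: (170/1010)²·(1 − 32/170)·2.46²/32 = 0.00434916
  stratum S: (440/1010)²·(1 − 34/440)·8.50²/34 = 0.37213
  stratum M: (220/1010)²·(1 − 24/220)·12.05²/24 = 0.25574
  stratum L: (180/1010)²·(1 − 22/180)·4.79²/22 = 0.029076
V̂(ȳ_st) = 0.661295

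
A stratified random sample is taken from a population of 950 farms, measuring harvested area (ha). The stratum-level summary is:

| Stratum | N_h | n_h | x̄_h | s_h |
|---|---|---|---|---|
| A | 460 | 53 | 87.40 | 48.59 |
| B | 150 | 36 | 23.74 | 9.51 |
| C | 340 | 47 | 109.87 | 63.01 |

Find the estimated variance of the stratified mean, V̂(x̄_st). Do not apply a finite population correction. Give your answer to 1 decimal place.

V̂(x̄_st) ≈ 21.3

V̂(x̄_st) = Σ W_h² s_h²/n_h, with W_h = N_h/N and N = 950:
  stratum A: (460/950)²·48.59²/53 = 10.4445
  stratum B: (150/950)²·9.51²/36 = 0.0626316
  stratum C: (340/950)²·63.01²/47 = 10.8201
V̂(x̄_st) = 21.3272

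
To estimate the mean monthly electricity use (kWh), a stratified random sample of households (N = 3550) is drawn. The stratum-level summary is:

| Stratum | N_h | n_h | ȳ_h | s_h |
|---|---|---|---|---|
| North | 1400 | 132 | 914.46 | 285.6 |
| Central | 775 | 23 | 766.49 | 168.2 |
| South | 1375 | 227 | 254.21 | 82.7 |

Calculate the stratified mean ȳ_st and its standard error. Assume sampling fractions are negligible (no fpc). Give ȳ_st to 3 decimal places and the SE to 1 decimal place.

ȳ_st = Σ W_h ȳ_h = (1400·914.46 + 775·766.49 + 1375·254.21)/3550 = 626.42606
V̂(ȳ_st) = Σ W_h² s_h²/n_h, with W_h = N_h/N and N = 3550:
  stratum North: (1400/3550)²·285.6²/132 = 96.1041
  stratum Central: (775/3550)²·168.2²/23 = 58.6234
  stratum South: (1375/3550)²·82.7²/227 = 4.51995
V̂(ȳ_st) = 159.247
SE(ȳ_st) = √159.247 = 12.6193

ȳ_st ≈ 626.426, SE ≈ 12.6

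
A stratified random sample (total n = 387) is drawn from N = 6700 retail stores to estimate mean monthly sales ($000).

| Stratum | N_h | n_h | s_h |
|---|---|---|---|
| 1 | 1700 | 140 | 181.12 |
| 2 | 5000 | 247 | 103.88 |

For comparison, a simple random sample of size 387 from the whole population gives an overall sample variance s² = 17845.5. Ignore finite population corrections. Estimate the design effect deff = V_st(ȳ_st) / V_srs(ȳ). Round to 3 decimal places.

deff ≈ 0.855

V̂(ȳ_st) = Σ W_h² s_h²/n_h, with W_h = N_h/N and N = 6700:
  stratum 1: (1700/6700)²·181.12²/140 = 15.0853
  stratum 2: (5000/6700)²·103.88²/247 = 24.3309
V_st = 39.4161
V_srs = s²/n = 17845.5/387 = 46.1124
deff = V_st / V_srs = 39.4161/46.1124 = 0.8548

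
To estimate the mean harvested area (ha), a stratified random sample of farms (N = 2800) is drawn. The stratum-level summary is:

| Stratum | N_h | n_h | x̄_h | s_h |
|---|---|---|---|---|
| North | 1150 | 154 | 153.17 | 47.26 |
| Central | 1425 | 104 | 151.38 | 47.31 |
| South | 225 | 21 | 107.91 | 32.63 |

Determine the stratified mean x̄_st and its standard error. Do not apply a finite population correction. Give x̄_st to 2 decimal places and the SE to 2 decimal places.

x̄_st ≈ 148.62, SE ≈ 2.89

x̄_st = Σ W_h x̄_h = (1150·153.17 + 1425·151.38 + 225·107.91)/2800 = 148.62205
V̂(x̄_st) = Σ W_h² s_h²/n_h, with W_h = N_h/N and N = 2800:
  stratum North: (1150/2800)²·47.26²/154 = 2.44651
  stratum Central: (1425/2800)²·47.31²/104 = 5.57425
  stratum South: (225/2800)²·32.63²/21 = 0.327389
V̂(x̄_st) = 8.34814
SE(x̄_st) = √8.34814 = 2.88932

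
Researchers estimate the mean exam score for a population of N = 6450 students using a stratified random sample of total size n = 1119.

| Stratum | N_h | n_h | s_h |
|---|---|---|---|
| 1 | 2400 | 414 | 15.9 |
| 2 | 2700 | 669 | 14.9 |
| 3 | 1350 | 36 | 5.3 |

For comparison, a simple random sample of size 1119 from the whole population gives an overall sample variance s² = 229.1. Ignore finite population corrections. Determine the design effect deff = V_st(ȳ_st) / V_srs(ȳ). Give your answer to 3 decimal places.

V̂(ȳ_st) = Σ W_h² s_h²/n_h, with W_h = N_h/N and N = 6450:
  stratum 1: (2400/6450)²·15.9²/414 = 0.0845468
  stratum 2: (2700/6450)²·14.9²/669 = 0.0581506
  stratum 3: (1350/6450)²·5.3²/36 = 0.034182
V_st = 0.176879
V_srs = s²/n = 229.1/1119 = 0.204736
deff = V_st / V_srs = 0.176879/0.204736 = 0.8639

deff ≈ 0.864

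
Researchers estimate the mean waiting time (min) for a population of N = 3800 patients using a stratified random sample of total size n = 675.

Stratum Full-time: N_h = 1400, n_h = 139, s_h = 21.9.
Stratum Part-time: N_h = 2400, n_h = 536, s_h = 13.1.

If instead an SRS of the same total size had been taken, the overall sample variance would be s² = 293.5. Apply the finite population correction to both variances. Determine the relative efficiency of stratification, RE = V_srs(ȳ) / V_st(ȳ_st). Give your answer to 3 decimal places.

RE ≈ 0.686

V̂(ȳ_st) = Σ W_h² (1 − n_h/N_h) s_h²/n_h, with W_h = N_h/N and N = 3800:
  stratum Full-time: (1400/3800)²·(1 − 139/1400)·21.9²/139 = 0.421842
  stratum Part-time: (2400/3800)²·(1 − 536/2400)·13.1²/536 = 0.09919
V_st = 0.521032
V_srs = (1 − 675/3800)·293.5/675 = 0.357578
Relative efficiency = V_srs / V_st = 0.357578/0.521032 = 0.6863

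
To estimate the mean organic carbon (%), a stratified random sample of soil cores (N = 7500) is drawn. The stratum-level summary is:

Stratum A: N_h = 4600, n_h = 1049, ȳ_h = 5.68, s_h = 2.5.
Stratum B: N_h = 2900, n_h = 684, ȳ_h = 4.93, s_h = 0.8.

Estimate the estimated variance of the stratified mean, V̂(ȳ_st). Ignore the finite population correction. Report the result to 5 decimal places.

V̂(ȳ_st) ≈ 0.00238

V̂(ȳ_st) = Σ W_h² s_h²/n_h, with W_h = N_h/N and N = 7500:
  stratum A: (4600/7500)²·2.5²/1049 = 0.00224129
  stratum B: (2900/7500)²·0.8²/684 = 0.000139893
V̂(ȳ_st) = 0.00238118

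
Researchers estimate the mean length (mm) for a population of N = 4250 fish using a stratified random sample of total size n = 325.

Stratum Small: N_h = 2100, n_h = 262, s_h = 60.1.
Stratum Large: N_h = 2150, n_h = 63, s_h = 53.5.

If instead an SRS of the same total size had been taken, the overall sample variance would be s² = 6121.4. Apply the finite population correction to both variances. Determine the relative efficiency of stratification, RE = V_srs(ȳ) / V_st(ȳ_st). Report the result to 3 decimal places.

RE ≈ 1.222

V̂(ȳ_st) = Σ W_h² (1 − n_h/N_h) s_h²/n_h, with W_h = N_h/N and N = 4250:
  stratum Small: (2100/4250)²·(1 − 262/2100)·60.1²/262 = 2.94601
  stratum Large: (2150/4250)²·(1 − 63/2150)·53.5²/63 = 11.2863
V_st = 14.2323
V_srs = (1 − 325/4250)·6121.4/325 = 17.3947
Relative efficiency = V_srs / V_st = 17.3947/14.2323 = 1.2222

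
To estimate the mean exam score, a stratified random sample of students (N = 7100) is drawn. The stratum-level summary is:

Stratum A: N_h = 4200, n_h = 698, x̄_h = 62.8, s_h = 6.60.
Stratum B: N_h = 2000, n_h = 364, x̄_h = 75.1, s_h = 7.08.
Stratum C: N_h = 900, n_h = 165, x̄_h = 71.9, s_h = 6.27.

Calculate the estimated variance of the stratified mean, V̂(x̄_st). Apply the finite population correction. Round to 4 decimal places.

V̂(x̄_st) = Σ W_h² (1 − n_h/N_h) s_h²/n_h, with W_h = N_h/N and N = 7100:
  stratum A: (4200/7100)²·(1 − 698/4200)·6.60²/698 = 0.0182088
  stratum B: (2000/7100)²·(1 − 364/2000)·7.08²/364 = 0.00893844
  stratum C: (900/7100)²·(1 − 165/900)·6.27²/165 = 0.00312654
V̂(x̄_st) = 0.0302738

V̂(x̄_st) ≈ 0.0303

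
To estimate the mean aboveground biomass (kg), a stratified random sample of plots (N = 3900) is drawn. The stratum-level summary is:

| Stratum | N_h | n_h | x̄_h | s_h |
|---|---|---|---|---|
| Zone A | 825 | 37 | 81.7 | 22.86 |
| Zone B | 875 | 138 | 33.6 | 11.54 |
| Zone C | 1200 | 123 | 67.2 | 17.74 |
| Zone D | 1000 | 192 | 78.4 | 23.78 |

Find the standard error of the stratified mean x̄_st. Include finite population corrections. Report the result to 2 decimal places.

SE(x̄_st) ≈ 1.01

V̂(x̄_st) = Σ W_h² (1 − n_h/N_h) s_h²/n_h, with W_h = N_h/N and N = 3900:
  stratum Zone A: (825/3900)²·(1 − 37/825)·22.86²/37 = 0.603673
  stratum Zone B: (875/3900)²·(1 − 138/875)·11.54²/138 = 0.0409147
  stratum Zone C: (1200/3900)²·(1 − 123/1200)·17.74²/123 = 0.217405
  stratum Zone D: (1000/3900)²·(1 − 192/1000)·23.78²/192 = 0.15646
V̂(x̄_st) = 1.01845
SE(x̄_st) = √1.01845 = 1.00918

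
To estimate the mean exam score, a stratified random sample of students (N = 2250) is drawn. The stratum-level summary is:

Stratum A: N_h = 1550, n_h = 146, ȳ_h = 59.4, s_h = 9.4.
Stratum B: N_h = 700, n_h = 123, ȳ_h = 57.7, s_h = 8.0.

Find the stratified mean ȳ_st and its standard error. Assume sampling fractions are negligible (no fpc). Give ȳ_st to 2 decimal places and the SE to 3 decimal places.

ȳ_st = Σ W_h ȳ_h = (1550·59.4 + 700·57.7)/2250 = 58.87111
V̂(ȳ_st) = Σ W_h² s_h²/n_h, with W_h = N_h/N and N = 2250:
  stratum A: (1550/2250)²·9.4²/146 = 0.287211
  stratum B: (700/2250)²·8.0²/123 = 0.0503623
V̂(ȳ_st) = 0.337573
SE(ȳ_st) = √0.337573 = 0.581011

ȳ_st ≈ 58.87, SE ≈ 0.581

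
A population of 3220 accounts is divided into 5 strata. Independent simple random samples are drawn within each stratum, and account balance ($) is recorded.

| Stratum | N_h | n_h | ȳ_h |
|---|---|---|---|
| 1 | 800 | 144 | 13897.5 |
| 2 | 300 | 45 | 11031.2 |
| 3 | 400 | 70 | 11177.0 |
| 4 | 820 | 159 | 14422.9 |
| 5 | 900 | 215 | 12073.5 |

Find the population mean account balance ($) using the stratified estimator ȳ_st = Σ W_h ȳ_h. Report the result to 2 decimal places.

N = Σ N_h = 3220. Stratum weights W_h = N_h/N.
ȳ_st = (800·13897.5 + 300·11031.2 + 400·11177.0 + 820·14422.9 + 900·12073.5) / 3220 = 12916.4870

ȳ_st ≈ 12916.49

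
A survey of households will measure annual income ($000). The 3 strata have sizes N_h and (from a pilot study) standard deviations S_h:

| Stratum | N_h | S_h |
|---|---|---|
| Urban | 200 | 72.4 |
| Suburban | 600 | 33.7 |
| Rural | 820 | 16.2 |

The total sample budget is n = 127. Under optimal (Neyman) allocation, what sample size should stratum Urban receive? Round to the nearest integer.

38

Neyman allocation: n_h = n · N_h S_h / Σ N_i S_i, with n = 127.
  stratum Urban: N_h·S_h = 200·72.4 = 14480.00
  stratum Suburban: N_h·S_h = 600·33.7 = 20220.00
  stratum Rural: N_h·S_h = 820·16.2 = 13284.00
Σ N_h S_h = 47984.00
n for stratum Urban = 127·14480.00/47984.00 = 38.324 → 38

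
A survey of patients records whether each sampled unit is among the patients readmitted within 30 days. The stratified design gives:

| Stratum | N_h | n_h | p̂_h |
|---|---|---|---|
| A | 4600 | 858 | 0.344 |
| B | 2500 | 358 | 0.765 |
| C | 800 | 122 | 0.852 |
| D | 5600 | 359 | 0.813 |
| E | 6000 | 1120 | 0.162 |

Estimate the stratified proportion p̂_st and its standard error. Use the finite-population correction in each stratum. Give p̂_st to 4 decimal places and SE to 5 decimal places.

N = 19500; stratum weights W_h = N_h/N.
p̂_st = Σ W_h p̂_h = (4600·0.344 + 2500·0.765 + 800·0.852 + 5600·0.813 + 6000·0.162)/19500 = 0.49750
V̂(p̂_st) = Σ W_h² (1 − n_h/N_h) p̂_h(1−p̂_h)/(n_h−1):
  stratum A: (4600/19500)²·(1 − 858/4600)·0.344·0.656/857 = 1.19199e-05
  stratum B: (2500/19500)²·(1 − 358/2500)·0.765·0.235/357 = 7.09172e-06
  stratum C: (800/19500)²·(1 − 122/800)·0.852·0.148/121 = 1.48651e-06
  stratum D: (5600/19500)²·(1 − 359/5600)·0.813·0.187/358 = 3.2778e-05
  stratum E: (6000/19500)²·(1 − 1120/6000)·0.162·0.838/1119 = 9.3418e-06
V̂(p̂_st) = 6.26179e-05; SE = √V̂ = 0.00791315

p̂_st ≈ 0.4975, SE ≈ 0.00791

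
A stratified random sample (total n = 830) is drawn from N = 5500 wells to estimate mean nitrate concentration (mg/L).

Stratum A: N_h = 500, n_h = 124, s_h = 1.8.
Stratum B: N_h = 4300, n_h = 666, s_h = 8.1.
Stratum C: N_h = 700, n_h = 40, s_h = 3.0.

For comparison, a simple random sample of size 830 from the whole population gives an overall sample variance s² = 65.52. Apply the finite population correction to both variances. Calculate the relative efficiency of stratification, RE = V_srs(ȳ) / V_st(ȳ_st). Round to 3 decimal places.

V̂(ȳ_st) = Σ W_h² (1 − n_h/N_h) s_h²/n_h, with W_h = N_h/N and N = 5500:
  stratum A: (500/5500)²·(1 − 124/500)·1.8²/124 = 0.000162389
  stratum B: (4300/5500)²·(1 − 666/4300)·8.1²/666 = 0.050889
  stratum C: (700/5500)²·(1 − 40/700)·3.0²/40 = 0.00343636
V_st = 0.0544877
V_srs = (1 − 830/5500)·65.52/830 = 0.067027
Relative efficiency = V_srs / V_st = 0.067027/0.0544877 = 1.2301

RE ≈ 1.230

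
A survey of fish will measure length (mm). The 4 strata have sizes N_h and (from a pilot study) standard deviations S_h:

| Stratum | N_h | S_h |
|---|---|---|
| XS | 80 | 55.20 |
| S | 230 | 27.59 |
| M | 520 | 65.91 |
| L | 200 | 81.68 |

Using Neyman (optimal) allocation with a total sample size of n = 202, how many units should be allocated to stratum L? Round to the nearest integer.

54

Neyman allocation: n_h = n · N_h S_h / Σ N_i S_i, with n = 202.
  stratum XS: N_h·S_h = 80·55.20 = 4416.00
  stratum S: N_h·S_h = 230·27.59 = 6345.70
  stratum M: N_h·S_h = 520·65.91 = 34273.20
  stratum L: N_h·S_h = 200·81.68 = 16336.00
Σ N_h S_h = 61370.90
n for stratum L = 202·16336.00/61370.90 = 53.769 → 54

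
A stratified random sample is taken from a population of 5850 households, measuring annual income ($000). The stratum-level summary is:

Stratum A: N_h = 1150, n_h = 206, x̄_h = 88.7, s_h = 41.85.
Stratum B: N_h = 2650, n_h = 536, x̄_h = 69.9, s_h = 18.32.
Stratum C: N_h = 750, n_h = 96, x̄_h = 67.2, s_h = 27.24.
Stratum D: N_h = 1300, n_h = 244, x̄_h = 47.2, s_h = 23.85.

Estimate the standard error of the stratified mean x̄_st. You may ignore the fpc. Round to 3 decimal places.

V̂(x̄_st) = Σ W_h² s_h²/n_h, with W_h = N_h/N and N = 5850:
  stratum A: (1150/5850)²·41.85²/206 = 0.328555
  stratum B: (2650/5850)²·18.32²/536 = 0.128489
  stratum C: (750/5850)²·27.24²/96 = 0.127044
  stratum D: (1300/5850)²·23.85²/244 = 0.115123
V̂(x̄_st) = 0.699211
SE(x̄_st) = √0.699211 = 0.836188

SE(x̄_st) ≈ 0.836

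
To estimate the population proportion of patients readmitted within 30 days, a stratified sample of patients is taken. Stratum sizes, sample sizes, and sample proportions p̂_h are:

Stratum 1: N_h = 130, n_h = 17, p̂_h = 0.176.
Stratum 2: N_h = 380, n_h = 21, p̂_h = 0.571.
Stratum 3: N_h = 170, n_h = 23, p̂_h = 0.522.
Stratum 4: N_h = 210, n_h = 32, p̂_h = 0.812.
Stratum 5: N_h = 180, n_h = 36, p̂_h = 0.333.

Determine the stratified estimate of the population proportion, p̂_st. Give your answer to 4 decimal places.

N = 1070; stratum weights W_h = N_h/N.
p̂_st = Σ W_h p̂_h = (130·0.176 + 380·0.571 + 170·0.522 + 210·0.812 + 180·0.333)/1070 = 0.52249

p̂_st ≈ 0.5225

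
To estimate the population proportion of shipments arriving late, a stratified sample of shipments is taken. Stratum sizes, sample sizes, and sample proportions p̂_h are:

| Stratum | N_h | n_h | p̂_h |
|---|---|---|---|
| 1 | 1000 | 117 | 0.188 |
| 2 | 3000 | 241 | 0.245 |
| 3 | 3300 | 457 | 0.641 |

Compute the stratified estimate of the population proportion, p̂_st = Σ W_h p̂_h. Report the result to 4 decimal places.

p̂_st ≈ 0.4162

N = 7300; stratum weights W_h = N_h/N.
p̂_st = Σ W_h p̂_h = (1000·0.188 + 3000·0.245 + 3300·0.641)/7300 = 0.41621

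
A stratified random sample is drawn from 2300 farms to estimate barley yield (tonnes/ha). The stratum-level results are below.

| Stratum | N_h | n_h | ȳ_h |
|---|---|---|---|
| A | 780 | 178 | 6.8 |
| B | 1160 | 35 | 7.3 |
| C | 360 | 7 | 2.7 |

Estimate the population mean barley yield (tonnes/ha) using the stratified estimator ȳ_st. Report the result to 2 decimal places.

N = Σ N_h = 2300. Stratum weights W_h = N_h/N.
ȳ_st = (780·6.8 + 1160·7.3 + 360·2.7) / 2300 = 6.4104

ȳ_st ≈ 6.41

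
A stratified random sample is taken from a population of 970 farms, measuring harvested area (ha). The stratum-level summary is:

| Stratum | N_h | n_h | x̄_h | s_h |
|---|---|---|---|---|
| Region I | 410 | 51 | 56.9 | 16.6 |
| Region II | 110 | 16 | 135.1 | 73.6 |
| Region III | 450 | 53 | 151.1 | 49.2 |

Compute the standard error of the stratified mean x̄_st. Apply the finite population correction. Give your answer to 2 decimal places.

V̂(x̄_st) = Σ W_h² (1 − n_h/N_h) s_h²/n_h, with W_h = N_h/N and N = 970:
  stratum Region I: (410/970)²·(1 − 51/410)·16.6²/51 = 0.845242
  stratum Region II: (110/970)²·(1 − 16/110)·73.6²/16 = 3.7206
  stratum Region III: (450/970)²·(1 − 53/450)·49.2²/53 = 8.67189
V̂(x̄_st) = 13.2377
SE(x̄_st) = √13.2377 = 3.63837

SE(x̄_st) ≈ 3.64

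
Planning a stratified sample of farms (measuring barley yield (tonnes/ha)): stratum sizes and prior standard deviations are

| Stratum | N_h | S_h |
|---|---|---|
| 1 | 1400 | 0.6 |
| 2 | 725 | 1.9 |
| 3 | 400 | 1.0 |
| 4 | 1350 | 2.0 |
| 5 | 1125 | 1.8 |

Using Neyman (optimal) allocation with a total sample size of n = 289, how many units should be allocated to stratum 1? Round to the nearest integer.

33

Neyman allocation: n_h = n · N_h S_h / Σ N_i S_i, with n = 289.
  stratum 1: N_h·S_h = 1400·0.6 = 840.00
  stratum 2: N_h·S_h = 725·1.9 = 1377.50
  stratum 3: N_h·S_h = 400·1.0 = 400.00
  stratum 4: N_h·S_h = 1350·2.0 = 2700.00
  stratum 5: N_h·S_h = 1125·1.8 = 2025.00
Σ N_h S_h = 7342.50
n for stratum 1 = 289·840.00/7342.50 = 33.062 → 33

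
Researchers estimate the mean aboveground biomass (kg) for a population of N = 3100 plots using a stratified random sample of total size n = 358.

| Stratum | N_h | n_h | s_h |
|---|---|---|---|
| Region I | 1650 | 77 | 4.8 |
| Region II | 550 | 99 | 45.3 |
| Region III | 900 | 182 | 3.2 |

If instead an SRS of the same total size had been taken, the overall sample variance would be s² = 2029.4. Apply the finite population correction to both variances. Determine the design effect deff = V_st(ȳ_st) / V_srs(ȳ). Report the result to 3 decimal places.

deff ≈ 0.124

V̂(ȳ_st) = Σ W_h² (1 − n_h/N_h) s_h²/n_h, with W_h = N_h/N and N = 3100:
  stratum Region I: (1650/3100)²·(1 − 77/1650)·4.8²/77 = 0.080813
  stratum Region II: (550/3100)²·(1 − 99/550)·45.3²/99 = 0.535029
  stratum Region III: (900/3100)²·(1 − 182/900)·3.2²/182 = 0.00378331
V_st = 0.619625
V_srs = (1 − 358/3100)·2029.4/358 = 5.01407
deff = V_st / V_srs = 0.619625/5.01407 = 0.1236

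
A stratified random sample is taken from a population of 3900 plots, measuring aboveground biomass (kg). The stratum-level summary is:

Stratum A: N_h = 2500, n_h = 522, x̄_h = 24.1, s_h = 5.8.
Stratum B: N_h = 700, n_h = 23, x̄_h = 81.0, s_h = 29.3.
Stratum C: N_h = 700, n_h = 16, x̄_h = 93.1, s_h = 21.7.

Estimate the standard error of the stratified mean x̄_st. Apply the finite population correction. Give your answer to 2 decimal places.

SE(x̄_st) ≈ 1.45

V̂(x̄_st) = Σ W_h² (1 − n_h/N_h) s_h²/n_h, with W_h = N_h/N and N = 3900:
  stratum A: (2500/3900)²·(1 − 522/2500)·5.8²/522 = 0.0209519
  stratum B: (700/3900)²·(1 − 23/700)·29.3²/23 = 1.16296
  stratum C: (700/3900)²·(1 − 16/700)·21.7²/16 = 0.926455
V̂(x̄_st) = 2.11037
SE(x̄_st) = √2.11037 = 1.45271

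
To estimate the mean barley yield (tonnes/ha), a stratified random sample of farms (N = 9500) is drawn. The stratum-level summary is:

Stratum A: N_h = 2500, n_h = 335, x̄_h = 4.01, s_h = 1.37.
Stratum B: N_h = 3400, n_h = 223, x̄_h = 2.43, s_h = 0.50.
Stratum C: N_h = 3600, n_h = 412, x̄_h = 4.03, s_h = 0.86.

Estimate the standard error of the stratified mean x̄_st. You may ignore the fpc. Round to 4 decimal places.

SE(x̄_st) ≈ 0.0281

V̂(x̄_st) = Σ W_h² s_h²/n_h, with W_h = N_h/N and N = 9500:
  stratum A: (2500/9500)²·1.37²/335 = 0.000387998
  stratum B: (3400/9500)²·0.50²/223 = 0.000143597
  stratum C: (3600/9500)²·0.86²/412 = 0.000257785
V̂(x̄_st) = 0.00078938
SE(x̄_st) = √0.00078938 = 0.0280959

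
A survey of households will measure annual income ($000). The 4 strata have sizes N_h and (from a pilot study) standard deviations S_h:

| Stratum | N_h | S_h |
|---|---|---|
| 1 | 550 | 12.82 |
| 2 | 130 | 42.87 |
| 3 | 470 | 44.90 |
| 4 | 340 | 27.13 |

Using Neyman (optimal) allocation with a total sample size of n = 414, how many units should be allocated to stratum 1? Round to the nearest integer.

Neyman allocation: n_h = n · N_h S_h / Σ N_i S_i, with n = 414.
  stratum 1: N_h·S_h = 550·12.82 = 7051.00
  stratum 2: N_h·S_h = 130·42.87 = 5573.10
  stratum 3: N_h·S_h = 470·44.90 = 21103.00
  stratum 4: N_h·S_h = 340·27.13 = 9224.20
Σ N_h S_h = 42951.30
n for stratum 1 = 414·7051.00/42951.30 = 67.963 → 68

68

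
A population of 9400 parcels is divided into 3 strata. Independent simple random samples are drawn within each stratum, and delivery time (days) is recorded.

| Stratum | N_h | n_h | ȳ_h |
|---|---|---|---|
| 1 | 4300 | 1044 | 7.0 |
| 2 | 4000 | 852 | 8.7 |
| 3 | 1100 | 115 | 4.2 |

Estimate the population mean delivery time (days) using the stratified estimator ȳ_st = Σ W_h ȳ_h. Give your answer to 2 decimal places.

ȳ_st ≈ 7.40

N = Σ N_h = 9400. Stratum weights W_h = N_h/N.
ȳ_st = (4300·7.0 + 4000·8.7 + 1100·4.2) / 9400 = 7.3957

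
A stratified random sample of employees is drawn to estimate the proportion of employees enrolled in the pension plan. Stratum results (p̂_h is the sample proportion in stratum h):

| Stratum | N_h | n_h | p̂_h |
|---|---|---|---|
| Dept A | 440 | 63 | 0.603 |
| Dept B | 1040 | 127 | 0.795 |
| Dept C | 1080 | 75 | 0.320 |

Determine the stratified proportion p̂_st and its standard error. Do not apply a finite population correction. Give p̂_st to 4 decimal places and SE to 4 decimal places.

p̂_st ≈ 0.5616, SE ≈ 0.0292

N = 2560; stratum weights W_h = N_h/N.
p̂_st = Σ W_h p̂_h = (440·0.603 + 1040·0.795 + 1080·0.320)/2560 = 0.56161
V̂(p̂_st) = Σ W_h² p̂_h(1−p̂_h)/(n_h−1):
  stratum Dept A: (440/2560)²·0.603·0.397/62 = 0.000114062
  stratum Dept B: (1040/2560)²·0.795·0.205/126 = 0.00021347
  stratum Dept C: (1080/2560)²·0.320·0.680/74 = 0.000523353
V̂(p̂_st) = 0.000850885; SE = √V̂ = 0.0291699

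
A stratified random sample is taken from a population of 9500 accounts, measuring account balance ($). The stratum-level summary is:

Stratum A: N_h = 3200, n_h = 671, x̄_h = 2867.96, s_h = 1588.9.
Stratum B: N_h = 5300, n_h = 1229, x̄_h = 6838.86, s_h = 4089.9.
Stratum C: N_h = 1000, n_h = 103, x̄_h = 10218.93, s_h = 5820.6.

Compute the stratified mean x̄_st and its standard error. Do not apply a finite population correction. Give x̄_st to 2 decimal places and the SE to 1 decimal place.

x̄_st ≈ 5857.09, SE ≈ 91.1

x̄_st = Σ W_h x̄_h = (3200·2867.96 + 5300·6838.86 + 1000·10218.93)/9500 = 5857.09053
V̂(x̄_st) = Σ W_h² s_h²/n_h, with W_h = N_h/N and N = 9500:
  stratum A: (3200/9500)²·1588.9²/671 = 426.897
  stratum B: (5300/9500)²·4089.9²/1229 = 4236.22
  stratum C: (1000/9500)²·5820.6²/103 = 3644.61
V̂(x̄_st) = 8307.72
SE(x̄_st) = √8307.72 = 91.1467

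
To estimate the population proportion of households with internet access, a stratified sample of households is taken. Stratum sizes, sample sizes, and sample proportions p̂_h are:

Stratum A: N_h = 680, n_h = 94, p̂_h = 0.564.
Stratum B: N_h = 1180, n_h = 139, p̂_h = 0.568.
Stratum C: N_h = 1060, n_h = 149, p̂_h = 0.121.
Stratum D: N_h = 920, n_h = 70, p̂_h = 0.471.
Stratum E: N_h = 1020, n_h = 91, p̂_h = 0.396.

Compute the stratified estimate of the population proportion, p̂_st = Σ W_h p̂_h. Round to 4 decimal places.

N = 4860; stratum weights W_h = N_h/N.
p̂_st = Σ W_h p̂_h = (680·0.564 + 1180·0.568 + 1060·0.121 + 920·0.471 + 1020·0.396)/4860 = 0.41549

p̂_st ≈ 0.4155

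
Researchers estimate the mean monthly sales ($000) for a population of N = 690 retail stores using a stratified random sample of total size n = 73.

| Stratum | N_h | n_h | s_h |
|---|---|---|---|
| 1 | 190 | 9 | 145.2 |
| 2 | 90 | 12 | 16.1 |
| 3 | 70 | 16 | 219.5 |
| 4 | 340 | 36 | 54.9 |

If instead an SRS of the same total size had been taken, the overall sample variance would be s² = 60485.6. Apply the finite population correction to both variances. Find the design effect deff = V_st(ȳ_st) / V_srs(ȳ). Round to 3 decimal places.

deff ≈ 0.286

V̂(ȳ_st) = Σ W_h² (1 − n_h/N_h) s_h²/n_h, with W_h = N_h/N and N = 690:
  stratum 1: (190/690)²·(1 − 9/190)·145.2²/9 = 169.209
  stratum 2: (90/690)²·(1 − 12/90)·16.1²/12 = 0.3185
  stratum 3: (70/690)²·(1 − 16/70)·219.5²/16 = 23.908
  stratum 4: (340/690)²·(1 − 36/340)·54.9²/36 = 18.1759
V_st = 211.612
V_srs = (1 − 73/690)·60485.6/73 = 740.91
deff = V_st / V_srs = 211.612/740.91 = 0.2856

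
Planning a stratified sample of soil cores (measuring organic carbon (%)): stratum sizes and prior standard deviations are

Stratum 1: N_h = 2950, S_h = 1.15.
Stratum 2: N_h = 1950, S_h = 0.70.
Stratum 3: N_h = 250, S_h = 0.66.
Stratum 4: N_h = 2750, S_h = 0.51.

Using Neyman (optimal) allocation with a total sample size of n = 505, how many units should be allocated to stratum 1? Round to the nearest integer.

Neyman allocation: n_h = n · N_h S_h / Σ N_i S_i, with n = 505.
  stratum 1: N_h·S_h = 2950·1.15 = 3392.50
  stratum 2: N_h·S_h = 1950·0.70 = 1365.00
  stratum 3: N_h·S_h = 250·0.66 = 165.00
  stratum 4: N_h·S_h = 2750·0.51 = 1402.50
Σ N_h S_h = 6325.00
n for stratum 1 = 505·3392.50/6325.00 = 270.864 → 271

271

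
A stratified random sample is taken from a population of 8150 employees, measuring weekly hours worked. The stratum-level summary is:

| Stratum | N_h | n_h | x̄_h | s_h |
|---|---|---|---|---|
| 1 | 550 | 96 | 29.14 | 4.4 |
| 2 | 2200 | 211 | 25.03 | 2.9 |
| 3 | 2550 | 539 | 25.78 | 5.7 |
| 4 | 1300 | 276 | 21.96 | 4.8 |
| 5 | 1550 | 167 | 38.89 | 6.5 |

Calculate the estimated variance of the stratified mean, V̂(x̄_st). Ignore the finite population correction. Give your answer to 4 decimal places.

V̂(x̄_st) = Σ W_h² s_h²/n_h, with W_h = N_h/N and N = 8150:
  stratum 1: (550/8150)²·4.4²/96 = 0.000918426
  stratum 2: (2200/8150)²·2.9²/211 = 0.00290431
  stratum 3: (2550/8150)²·5.7²/539 = 0.00590101
  stratum 4: (1300/8150)²·4.8²/276 = 0.00212395
  stratum 5: (1550/8150)²·6.5²/167 = 0.00915079
V̂(x̄_st) = 0.0209985

V̂(x̄_st) ≈ 0.0210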